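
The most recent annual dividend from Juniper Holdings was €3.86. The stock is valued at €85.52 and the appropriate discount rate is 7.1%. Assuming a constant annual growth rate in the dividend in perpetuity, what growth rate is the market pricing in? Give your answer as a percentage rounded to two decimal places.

P = D₀(1+g)/(r−g) ⇒ P(r−g) = D₀(1+g) ⇒ g(P+D₀) = P·r − D₀
g = (P·r − D₀)/(P + D₀) = (€85.52×0.071 − €3.86) / (€85.52 + €3.86) = 0.024747

2.47%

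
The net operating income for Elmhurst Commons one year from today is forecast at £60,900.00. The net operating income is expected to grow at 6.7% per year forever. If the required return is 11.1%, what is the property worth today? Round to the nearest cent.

£1384090.91

Growing perpetuity: P = D₁ / (r − g) = £60,900.0000 / (0.111 − 0.067) = £1,384,090.91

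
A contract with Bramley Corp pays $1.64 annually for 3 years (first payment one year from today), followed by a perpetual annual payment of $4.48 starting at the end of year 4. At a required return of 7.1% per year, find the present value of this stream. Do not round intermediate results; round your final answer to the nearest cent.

PV of 3-year annuity: $1.64 × [1 − (1+0.071)^−3] / 0.071 = 4.29603
Perpetuity value at year 3: $4.48 / 0.071 = 63.09859
PV of perpetuity: 63.09859 / (1+0.071)^3 = 51.36310
Total PV = 4.29603 + 51.36310 = 55.65913

$55.66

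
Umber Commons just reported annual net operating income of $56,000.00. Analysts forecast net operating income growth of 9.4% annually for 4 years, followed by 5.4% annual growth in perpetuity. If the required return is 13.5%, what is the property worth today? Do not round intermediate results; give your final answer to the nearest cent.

D_1 = 61264.00000
D_2 = 67022.81600
D_3 = 73322.96070
D_4 = 80215.31901
Terminal value at year 4: TV = D_4×(1+g_2)/(r−g_2) = 84546.94624/0.081 = 1043789.45971
P_0 = D_1/(1+r)^1 + D_2/(1+r)^2 + D_3/(1+r)^3 + D_4/(1+r)^4 + TV/(1+r)^4
    = 53977.09251 + 52027.25921 + 50147.86042 + 48336.35181 + 628969.31859 = 833457.88254

$833457.88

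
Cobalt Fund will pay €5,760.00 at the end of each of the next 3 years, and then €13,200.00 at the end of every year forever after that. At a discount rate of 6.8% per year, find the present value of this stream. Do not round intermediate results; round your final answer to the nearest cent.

€174521.17

PV of 3-year annuity: €5,760.00 × [1 − (1+0.068)^−3] / 0.068 = 15171.46617
Perpetuity value at year 3: €13,200.00 / 0.068 = 194117.64706
PV of perpetuity: 194117.64706 / (1+0.068)^3 = 159349.70376
Total PV = 15171.46617 + 159349.70376 = 174521.16992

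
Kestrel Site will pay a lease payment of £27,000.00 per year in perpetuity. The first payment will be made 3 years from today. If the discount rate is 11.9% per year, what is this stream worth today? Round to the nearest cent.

Value at end of year 2: C / r = £27,000.00 / 0.119 = £226,890.7563
Discount to today: PV = £226,890.7563 / (1 + 0.119)^2 = £226,890.7563 / 1.252161 = £181,199.35

£181199.35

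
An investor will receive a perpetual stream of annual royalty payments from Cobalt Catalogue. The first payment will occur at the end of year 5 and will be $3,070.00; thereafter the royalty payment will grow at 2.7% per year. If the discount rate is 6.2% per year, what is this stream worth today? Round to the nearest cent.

$68956.03

Value at end of year 4: C₁ / (r − g) = $3,070.00 / (0.062 − 0.027) = $87,714.2857
Discount to today: PV = $87,714.2857 / (1 + 0.062)^4 = $87,714.2857 / 1.272032 = $68,956.03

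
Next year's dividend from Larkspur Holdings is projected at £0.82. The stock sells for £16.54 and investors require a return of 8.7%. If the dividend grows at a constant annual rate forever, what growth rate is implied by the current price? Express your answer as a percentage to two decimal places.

3.74%

P = D₁/(r−g) ⇒ g = r − D₁/P = 0.087 − £0.82/£16.54 = 0.037423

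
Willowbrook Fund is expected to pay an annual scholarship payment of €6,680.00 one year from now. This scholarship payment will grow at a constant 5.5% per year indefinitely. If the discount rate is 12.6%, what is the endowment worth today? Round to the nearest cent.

€94084.51

Growing perpetuity: P = D₁ / (r − g) = €6,680.0000 / (0.126 − 0.055) = €94,084.51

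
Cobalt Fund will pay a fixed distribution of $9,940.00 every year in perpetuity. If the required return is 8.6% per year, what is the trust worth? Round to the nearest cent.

Level perpetuity: PV = C / r = $9,940.00 / 0.086 = $115,581.40

$115581.40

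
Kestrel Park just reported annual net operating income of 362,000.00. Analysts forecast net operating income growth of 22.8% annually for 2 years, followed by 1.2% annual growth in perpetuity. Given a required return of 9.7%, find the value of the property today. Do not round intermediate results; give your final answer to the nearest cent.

D_1 = 444536.00000
D_2 = 545890.20800
Terminal value at year 2: TV = D_2×(1+g_2)/(r−g_2) = 552440.89050/0.085 = 6499304.59407
P_0 = D_1/(1+r)^1 + D_2/(1+r)^2 + TV/(1+r)^2
    = 405228.80583 + 453619.84828 + 5400744.54659 = 6259593.20071

6259593.20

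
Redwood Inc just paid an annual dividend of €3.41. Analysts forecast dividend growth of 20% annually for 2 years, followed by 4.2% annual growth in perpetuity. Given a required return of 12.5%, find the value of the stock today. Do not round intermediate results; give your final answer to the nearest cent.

€56.23

D_1 = 4.09200
D_2 = 4.91040
Terminal value at year 2: TV = D_2×(1+g_2)/(r−g_2) = 5.11664/0.083 = 61.64623
P_0 = D_1/(1+r)^1 + D_2/(1+r)^2 + TV/(1+r)^2
    = 3.63733 + 3.87982 + 48.70813 = 56.22529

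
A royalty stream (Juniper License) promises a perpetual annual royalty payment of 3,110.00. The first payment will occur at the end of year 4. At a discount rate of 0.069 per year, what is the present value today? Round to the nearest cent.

36895.91

Value at end of year 3: C / r = 3,110.00 / 0.069 = 45,072.4638
Discount to today: PV = 45,072.4638 / (1 + 0.069)^3 = 45,072.4638 / 1.221612 = 36,895.91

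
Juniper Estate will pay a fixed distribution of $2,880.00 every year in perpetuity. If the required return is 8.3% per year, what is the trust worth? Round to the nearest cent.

Level perpetuity: PV = C / r = $2,880.00 / 0.083 = $34,698.80

$34698.80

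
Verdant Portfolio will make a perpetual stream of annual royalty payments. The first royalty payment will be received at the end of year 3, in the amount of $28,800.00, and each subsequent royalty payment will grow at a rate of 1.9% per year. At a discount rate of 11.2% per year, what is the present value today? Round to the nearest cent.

$250437.85

Value at end of year 2: C₁ / (r − g) = $28,800.00 / (0.112 − 0.019) = $309,677.4194
Discount to today: PV = $309,677.4194 / (1 + 0.112)^2 = $309,677.4194 / 1.236544 = $250,437.85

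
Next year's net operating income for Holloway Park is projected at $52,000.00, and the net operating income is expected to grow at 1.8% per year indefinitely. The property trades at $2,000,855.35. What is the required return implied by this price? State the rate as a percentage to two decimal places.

P = D₁/(r − g) ⇒ r = D₁/P + g = $52,000.0000/$2,000,855.35 + 0.018 = 0.025989 + 0.018 = 0.043989

4.40%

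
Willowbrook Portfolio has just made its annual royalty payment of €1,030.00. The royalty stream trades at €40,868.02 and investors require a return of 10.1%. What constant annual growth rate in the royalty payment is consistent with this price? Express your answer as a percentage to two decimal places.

7.39%

P = D₀(1+g)/(r−g) ⇒ P(r−g) = D₀(1+g) ⇒ g(P+D₀) = P·r − D₀
g = (P·r − D₀)/(P + D₀) = (€40,868.02×0.101 − €1,030.00) / (€40,868.02 + €1,030.00) = 0.073934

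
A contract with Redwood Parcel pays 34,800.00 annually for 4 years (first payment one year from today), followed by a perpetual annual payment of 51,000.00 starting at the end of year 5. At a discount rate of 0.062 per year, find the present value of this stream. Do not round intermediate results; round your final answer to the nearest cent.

766702.06

PV of 4-year annuity: 34,800.00 × [1 − (1+0.062)^−4] / 0.062 = 120035.47710
Perpetuity value at year 4: 51,000.00 / 0.062 = 822580.64516
PV of perpetuity: 822580.64516 / (1+0.062)^4 = 646666.58389
Total PV = 120035.47710 + 646666.58389 = 766702.06099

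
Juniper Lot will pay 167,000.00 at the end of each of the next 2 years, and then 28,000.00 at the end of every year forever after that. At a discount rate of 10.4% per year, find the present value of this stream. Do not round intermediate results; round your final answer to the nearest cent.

509181.67

PV of 2-year annuity: 167,000.00 × [1 − (1+0.104)^−2] / 0.104 = 288286.33690
Perpetuity value at year 2: 28,000.00 / 0.104 = 269230.76923
PV of perpetuity: 269230.76923 / (1+0.104)^2 = 220895.33550
Total PV = 288286.33690 + 220895.33550 = 509181.67240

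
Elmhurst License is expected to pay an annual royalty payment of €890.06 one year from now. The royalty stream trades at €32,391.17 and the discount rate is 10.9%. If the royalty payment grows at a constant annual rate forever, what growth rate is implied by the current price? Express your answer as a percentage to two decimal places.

8.15%

P = D₁/(r−g) ⇒ g = r − D₁/P = 0.109 − €890.06/€32,391.17 = 0.081522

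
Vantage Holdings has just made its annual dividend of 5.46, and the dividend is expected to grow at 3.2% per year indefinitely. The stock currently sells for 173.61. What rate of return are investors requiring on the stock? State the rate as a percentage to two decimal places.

6.45%

D₁ = 5.46 × 1.032 = 5.6347
P = D₁/(r − g) ⇒ r = D₁/P + g = 5.6347/173.61 + 0.032 = 0.032456 + 0.032 = 0.064456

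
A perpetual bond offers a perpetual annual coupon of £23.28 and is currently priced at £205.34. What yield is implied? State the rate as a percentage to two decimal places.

11.34%

P = C/r ⇒ r = C/P = £23.28/£205.34 = 0.113373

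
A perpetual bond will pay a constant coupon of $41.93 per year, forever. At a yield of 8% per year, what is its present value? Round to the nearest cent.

$524.13

Level perpetuity: PV = C / r = $41.93 / 0.08 = $524.13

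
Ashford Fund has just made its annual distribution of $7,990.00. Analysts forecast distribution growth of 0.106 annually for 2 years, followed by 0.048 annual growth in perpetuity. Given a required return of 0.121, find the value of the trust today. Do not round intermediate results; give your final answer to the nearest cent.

D_1 = 8836.94000
D_2 = 9773.65564
Terminal value at year 2: TV = D_2×(1+g_2)/(r−g_2) = 10242.79111/0.073 = 140312.20700
P_0 = D_1/(1+r)^1 + D_2/(1+r)^2 + TV/(1+r)^2
    = 7883.08653 + 7777.60366 + 111656.55664 = 127317.24683

$127317.25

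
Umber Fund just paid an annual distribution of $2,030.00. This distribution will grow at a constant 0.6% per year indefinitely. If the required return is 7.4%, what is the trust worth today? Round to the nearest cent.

D₁ = D₀ × (1 + g) = $2,030.00 × 1.006 = $2,042.1800
Growing perpetuity: P = D₁ / (r − g) = $2,042.1800 / (0.074 − 0.006) = $30,032.06

$30032.06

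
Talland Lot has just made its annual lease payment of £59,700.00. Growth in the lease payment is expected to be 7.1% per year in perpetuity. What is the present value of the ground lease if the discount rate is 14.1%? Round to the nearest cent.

£913410.00

D₁ = D₀ × (1 + g) = £59,700.00 × 1.071 = £63,938.7000
Growing perpetuity: P = D₁ / (r − g) = £63,938.7000 / (0.141 − 0.071) = £913,410.00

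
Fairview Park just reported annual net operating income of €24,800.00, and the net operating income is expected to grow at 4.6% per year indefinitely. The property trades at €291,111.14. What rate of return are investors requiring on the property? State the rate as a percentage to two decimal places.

13.51%

D₁ = €24,800.00 × 1.046 = €25,940.8000
P = D₁/(r − g) ⇒ r = D₁/P + g = €25,940.8000/€291,111.14 + 0.046 = 0.089110 + 0.046 = 0.135110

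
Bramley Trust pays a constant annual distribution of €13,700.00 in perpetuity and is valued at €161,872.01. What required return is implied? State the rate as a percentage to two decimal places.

P = C/r ⇒ r = C/P = €13,700.00/€161,872.01 = 0.084635

8.46%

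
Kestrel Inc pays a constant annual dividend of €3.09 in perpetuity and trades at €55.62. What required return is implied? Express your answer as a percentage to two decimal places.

5.56%

P = C/r ⇒ r = C/P = €3.09/€55.62 = 0.055556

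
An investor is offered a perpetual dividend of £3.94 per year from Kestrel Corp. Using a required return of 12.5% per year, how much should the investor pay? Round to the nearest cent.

£31.52

Level perpetuity: PV = C / r = £3.94 / 0.125 = £31.52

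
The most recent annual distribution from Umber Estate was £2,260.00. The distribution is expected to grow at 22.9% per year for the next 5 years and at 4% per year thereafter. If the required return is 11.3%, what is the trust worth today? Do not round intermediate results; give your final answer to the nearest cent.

£68221.14

D_1 = 2777.54000
D_2 = 3413.59666
D_3 = 4195.31030
D_4 = 5156.03635
D_5 = 6336.76868
Terminal value at year 5: TV = D_5×(1+g_2)/(r−g_2) = 6590.23942/0.073 = 90277.25239
P_0 = D_1/(1+r)^1 + D_2/(1+r)^2 + D_3/(1+r)^3 + D_4/(1+r)^4 + D_5/(1+r)^5 + TV/(1+r)^5
    = 2495.54358 + 2755.63617 + 3042.83634 + 3359.96933 + 3710.15481 + 52857.00010 = 68221.14033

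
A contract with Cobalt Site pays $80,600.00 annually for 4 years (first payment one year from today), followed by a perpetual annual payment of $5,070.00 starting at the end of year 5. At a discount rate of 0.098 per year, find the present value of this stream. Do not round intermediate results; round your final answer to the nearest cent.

PV of 4-year annuity: $80,600.00 × [1 − (1+0.098)^−4] / 0.098 = 256601.21353
Perpetuity value at year 4: $5,070.00 / 0.098 = 51734.69388
PV of perpetuity: 51734.69388 / (1+0.098)^4 = 35593.64980
Total PV = 256601.21353 + 35593.64980 = 292194.86333

$292194.86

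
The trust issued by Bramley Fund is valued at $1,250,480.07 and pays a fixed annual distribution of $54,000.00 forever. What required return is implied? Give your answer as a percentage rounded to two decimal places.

P = C/r ⇒ r = C/P = $54,000.00/$1,250,480.07 = 0.043183

4.32%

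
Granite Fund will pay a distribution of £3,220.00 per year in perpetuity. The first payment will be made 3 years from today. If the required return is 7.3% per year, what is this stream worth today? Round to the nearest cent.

£38311.89

Value at end of year 2: C / r = £3,220.00 / 0.073 = £44,109.5890
Discount to today: PV = £44,109.5890 / (1 + 0.073)^2 = £44,109.5890 / 1.151329 = £38,311.89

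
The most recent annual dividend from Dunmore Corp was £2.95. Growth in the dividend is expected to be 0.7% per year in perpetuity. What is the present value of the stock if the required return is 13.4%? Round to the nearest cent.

£23.39

D₁ = D₀ × (1 + g) = £2.95 × 1.007 = £2.9707
Growing perpetuity: P = D₁ / (r − g) = £2.9707 / (0.134 − 0.007) = £23.39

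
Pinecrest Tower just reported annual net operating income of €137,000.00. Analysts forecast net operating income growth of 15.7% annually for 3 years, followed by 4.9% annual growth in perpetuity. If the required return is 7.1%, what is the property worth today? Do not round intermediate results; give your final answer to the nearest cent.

€8716395.71

D_1 = 158509.00000
D_2 = 183394.91300
D_3 = 212187.91434
Terminal value at year 3: TV = D_3×(1+g_2)/(r−g_2) = 222585.12214/0.022 = 10117505.55199
P_0 = D_1/(1+r)^1 + D_2/(1+r)^2 + D_3/(1+r)^3 + TV/(1+r)^3
    = 148000.93371 + 159885.22904 + 172723.81886 + 8235785.72641 = 8716395.70802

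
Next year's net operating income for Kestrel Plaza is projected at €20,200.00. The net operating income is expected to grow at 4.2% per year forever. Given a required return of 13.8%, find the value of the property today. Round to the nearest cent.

Growing perpetuity: P = D₁ / (r − g) = €20,200.0000 / (0.138 − 0.042) = €210,416.67

€210416.67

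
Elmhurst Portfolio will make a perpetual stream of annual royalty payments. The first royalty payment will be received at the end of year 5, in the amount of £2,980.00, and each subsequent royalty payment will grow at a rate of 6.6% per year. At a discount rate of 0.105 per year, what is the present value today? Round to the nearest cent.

£51251.02

Value at end of year 4: C₁ / (r − g) = £2,980.00 / (0.105 − 0.066) = £76,410.2564
Discount to today: PV = £76,410.2564 / (1 + 0.105)^4 = £76,410.2564 / 1.490902 = £51,251.02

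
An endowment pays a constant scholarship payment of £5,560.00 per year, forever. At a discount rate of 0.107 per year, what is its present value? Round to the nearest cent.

Level perpetuity: PV = C / r = £5,560.00 / 0.107 = £51,962.62

£51962.62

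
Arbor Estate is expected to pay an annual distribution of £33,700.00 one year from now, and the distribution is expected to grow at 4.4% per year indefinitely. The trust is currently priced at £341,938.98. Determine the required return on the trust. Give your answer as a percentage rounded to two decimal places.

14.26%

P = D₁/(r − g) ⇒ r = D₁/P + g = £33,700.0000/£341,938.98 + 0.044 = 0.098556 + 0.044 = 0.142556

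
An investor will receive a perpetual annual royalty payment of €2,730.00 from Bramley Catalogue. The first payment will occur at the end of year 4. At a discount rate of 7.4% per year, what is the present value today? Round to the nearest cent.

Value at end of year 3: C / r = €2,730.00 / 0.074 = €36,891.8919
Discount to today: PV = €36,891.8919 / (1 + 0.074)^3 = €36,891.8919 / 1.238833 = €29,779.55

€29779.55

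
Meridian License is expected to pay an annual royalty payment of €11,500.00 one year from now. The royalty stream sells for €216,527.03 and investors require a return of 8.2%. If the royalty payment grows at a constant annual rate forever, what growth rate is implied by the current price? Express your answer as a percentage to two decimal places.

P = D₁/(r−g) ⇒ g = r − D₁/P = 0.082 − €11,500.00/€216,527.03 = 0.028889

2.89%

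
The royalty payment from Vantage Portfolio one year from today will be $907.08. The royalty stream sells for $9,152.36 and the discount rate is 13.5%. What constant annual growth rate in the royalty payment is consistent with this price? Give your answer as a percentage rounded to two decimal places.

3.59%

P = D₁/(r−g) ⇒ g = r − D₁/P = 0.135 − $907.08/$9,152.36 = 0.035891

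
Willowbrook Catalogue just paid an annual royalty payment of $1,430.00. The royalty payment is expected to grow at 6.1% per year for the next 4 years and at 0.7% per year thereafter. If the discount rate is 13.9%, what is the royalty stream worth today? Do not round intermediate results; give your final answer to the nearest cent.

D_1 = 1517.23000
D_2 = 1609.78103
D_3 = 1707.97767
D_4 = 1812.16431
Terminal value at year 4: TV = D_4×(1+g_2)/(r−g_2) = 1824.84946/0.132 = 13824.61713
P_0 = D_1/(1+r)^1 + D_2/(1+r)^2 + D_3/(1+r)^3 + D_4/(1+r)^4 + TV/(1+r)^4
    = 1332.07199 + 1240.85021 + 1155.87539 + 1076.71974 + 8214.06653 = 13019.58386

$13019.58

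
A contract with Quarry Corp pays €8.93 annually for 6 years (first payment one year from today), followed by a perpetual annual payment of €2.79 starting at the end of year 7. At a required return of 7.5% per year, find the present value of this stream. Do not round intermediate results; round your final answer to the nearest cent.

€66.02

PV of 6-year annuity: €8.93 × [1 − (1+0.075)^−6] / 0.075 = 41.91605
Perpetuity value at year 6: €2.79 / 0.075 = 37.20000
PV of perpetuity: 37.20000 / (1+0.075)^6 = 24.10417
Total PV = 41.91605 + 24.10417 = 66.02022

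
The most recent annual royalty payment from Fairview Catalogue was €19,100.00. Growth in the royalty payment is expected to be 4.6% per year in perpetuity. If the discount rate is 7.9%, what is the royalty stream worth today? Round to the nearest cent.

D₁ = D₀ × (1 + g) = €19,100.00 × 1.046 = €19,978.6000
Growing perpetuity: P = D₁ / (r − g) = €19,978.6000 / (0.079 − 0.046) = €605,412.12

€605412.12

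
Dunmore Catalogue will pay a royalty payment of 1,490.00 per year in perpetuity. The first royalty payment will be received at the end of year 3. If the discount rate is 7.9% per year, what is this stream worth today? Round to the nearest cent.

Value at end of year 2: C / r = 1,490.00 / 0.079 = 18,860.7595
Discount to today: PV = 18,860.7595 / (1 + 0.079)^2 = 18,860.7595 / 1.164241 = 16,200.05

16200.05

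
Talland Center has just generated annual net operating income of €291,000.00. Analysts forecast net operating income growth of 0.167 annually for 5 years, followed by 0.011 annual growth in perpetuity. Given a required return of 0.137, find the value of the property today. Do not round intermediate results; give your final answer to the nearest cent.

D_1 = 339597.00000
D_2 = 396309.69900
D_3 = 462493.41873
D_4 = 539729.81966
D_5 = 629864.69954
Terminal value at year 5: TV = D_5×(1+g_2)/(r−g_2) = 636793.21124/0.126 = 5053914.37492
P_0 = D_1/(1+r)^1 + D_2/(1+r)^2 + D_3/(1+r)^3 + D_4/(1+r)^4 + D_5/(1+r)^5 + TV/(1+r)^5
    = 298678.10026 + 306558.78893 + 314647.41132 + 322949.45384 + 331470.54761 + 2659656.53676 = 4233960.83872

€4233960.84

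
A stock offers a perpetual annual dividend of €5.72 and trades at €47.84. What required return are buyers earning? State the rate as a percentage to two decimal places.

P = C/r ⇒ r = C/P = €5.72/€47.84 = 0.119565

11.96%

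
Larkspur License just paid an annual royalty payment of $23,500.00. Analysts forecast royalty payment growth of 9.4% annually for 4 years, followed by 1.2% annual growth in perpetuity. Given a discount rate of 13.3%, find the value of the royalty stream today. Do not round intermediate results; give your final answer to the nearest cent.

D_1 = 25709.00000
D_2 = 28125.64600
D_3 = 30769.45672
D_4 = 33661.78566
Terminal value at year 4: TV = D_4×(1+g_2)/(r−g_2) = 34065.72708/0.121 = 281534.93458
P_0 = D_1/(1+r)^1 + D_2/(1+r)^2 + D_3/(1+r)^3 + D_4/(1+r)^4 + TV/(1+r)^4
    = 22691.08561 + 21910.01559 + 21155.83147 + 20427.60779 + 170849.08333 = 257033.62379

$257033.62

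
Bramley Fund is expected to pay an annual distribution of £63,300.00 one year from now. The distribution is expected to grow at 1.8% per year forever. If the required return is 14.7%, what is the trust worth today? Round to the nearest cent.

Growing perpetuity: P = D₁ / (r − g) = £63,300.0000 / (0.147 − 0.018) = £490,697.67

£490697.67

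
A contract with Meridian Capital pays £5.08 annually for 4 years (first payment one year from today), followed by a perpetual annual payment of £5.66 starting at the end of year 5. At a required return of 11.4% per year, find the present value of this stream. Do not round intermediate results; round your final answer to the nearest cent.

PV of 4-year annuity: £5.08 × [1 − (1+0.114)^−4] / 0.114 = 15.62676
Perpetuity value at year 4: £5.66 / 0.114 = 49.64912
PV of perpetuity: 49.64912 / (1+0.114)^4 = 32.23820
Total PV = 15.62676 + 32.23820 = 47.86496

£47.86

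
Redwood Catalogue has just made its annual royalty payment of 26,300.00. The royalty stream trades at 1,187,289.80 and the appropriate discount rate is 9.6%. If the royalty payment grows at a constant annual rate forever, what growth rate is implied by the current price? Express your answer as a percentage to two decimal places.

7.22%

P = D₀(1+g)/(r−g) ⇒ P(r−g) = D₀(1+g) ⇒ g(P+D₀) = P·r − D₀
g = (P·r − D₀)/(P + D₀) = (1,187,289.80×0.096 − 26,300.00) / (1,187,289.80 + 26,300.00) = 0.072248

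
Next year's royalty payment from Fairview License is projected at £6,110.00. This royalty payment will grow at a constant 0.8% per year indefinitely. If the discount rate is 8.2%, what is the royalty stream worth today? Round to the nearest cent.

£82567.57

Growing perpetuity: P = D₁ / (r − g) = £6,110.0000 / (0.082 − 0.008) = £82,567.57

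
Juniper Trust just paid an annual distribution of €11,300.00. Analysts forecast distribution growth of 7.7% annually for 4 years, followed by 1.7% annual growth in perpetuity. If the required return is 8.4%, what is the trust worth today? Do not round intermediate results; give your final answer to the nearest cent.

€211611.10

D_1 = 12170.10000
D_2 = 13107.19770
D_3 = 14116.45192
D_4 = 15203.41872
Terminal value at year 4: TV = D_4×(1+g_2)/(r−g_2) = 15461.87684/0.067 = 230774.28118
P_0 = D_1/(1+r)^1 + D_2/(1+r)^2 + D_3/(1+r)^3 + D_4/(1+r)^4 + TV/(1+r)^4
    = 11227.02952 + 11154.53025 + 11082.49915 + 11010.93320 + 167136.10542 = 211611.09754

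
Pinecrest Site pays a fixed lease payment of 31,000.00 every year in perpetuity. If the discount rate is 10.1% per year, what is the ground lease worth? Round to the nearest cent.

306930.69

Level perpetuity: PV = C / r = 31,000.00 / 0.101 = 306,930.69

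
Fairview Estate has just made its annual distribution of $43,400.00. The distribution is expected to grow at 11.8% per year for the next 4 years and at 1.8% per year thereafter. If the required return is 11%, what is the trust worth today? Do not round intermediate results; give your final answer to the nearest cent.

D_1 = 48521.20000
D_2 = 54246.70160
D_3 = 60647.81239
D_4 = 67804.25425
Terminal value at year 4: TV = D_4×(1+g_2)/(r−g_2) = 69024.73083/0.092 = 750268.81334
P_0 = D_1/(1+r)^1 + D_2/(1+r)^2 + D_3/(1+r)^3 + D_4/(1+r)^4 + TV/(1+r)^4
    = 43712.79279 + 44027.83995 + 44345.15771 + 44664.76245 + 494225.30628 = 670975.85919

$670975.86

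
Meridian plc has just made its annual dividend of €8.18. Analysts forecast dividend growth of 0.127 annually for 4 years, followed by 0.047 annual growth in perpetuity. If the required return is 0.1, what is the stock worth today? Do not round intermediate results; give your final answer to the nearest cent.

€212.83

D_1 = 9.21886
D_2 = 10.38966
D_3 = 11.70914
D_4 = 13.19620
Terminal value at year 4: TV = D_4×(1+g_2)/(r−g_2) = 13.81642/0.053 = 260.68724
P_0 = D_1/(1+r)^1 + D_2/(1+r)^2 + D_3/(1+r)^3 + D_4/(1+r)^4 + TV/(1+r)^4
    = 8.38078 + 8.58649 + 8.79725 + 9.01318 + 178.05289 = 212.83060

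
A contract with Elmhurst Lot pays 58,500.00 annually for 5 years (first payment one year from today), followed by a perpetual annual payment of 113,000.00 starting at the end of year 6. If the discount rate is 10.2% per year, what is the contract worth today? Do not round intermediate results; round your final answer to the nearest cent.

PV of 5-year annuity: 58,500.00 × [1 − (1+0.102)^−5] / 0.102 = 220632.61058
Perpetuity value at year 5: 113,000.00 / 0.102 = 1107843.13725
PV of perpetuity: 1107843.13725 / (1+0.102)^5 = 681663.90657
Total PV = 220632.61058 + 681663.90657 = 902296.51715

902296.52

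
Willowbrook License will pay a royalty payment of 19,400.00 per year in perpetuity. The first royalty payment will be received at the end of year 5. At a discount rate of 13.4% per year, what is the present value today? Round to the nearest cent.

Value at end of year 4: C / r = 19,400.00 / 0.134 = 144,776.1194
Discount to today: PV = 144,776.1194 / (1 + 0.134)^4 = 144,776.1194 / 1.653683 = 87,547.69

87547.69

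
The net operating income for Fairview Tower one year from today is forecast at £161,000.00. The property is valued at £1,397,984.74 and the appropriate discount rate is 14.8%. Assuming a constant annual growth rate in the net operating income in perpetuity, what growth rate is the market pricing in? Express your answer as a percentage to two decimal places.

P = D₁/(r−g) ⇒ g = r − D₁/P = 0.148 − £161,000.00/£1,397,984.74 = 0.032834

3.28%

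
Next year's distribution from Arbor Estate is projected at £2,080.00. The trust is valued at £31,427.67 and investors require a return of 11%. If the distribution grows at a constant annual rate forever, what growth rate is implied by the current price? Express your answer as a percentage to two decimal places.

4.38%

P = D₁/(r−g) ⇒ g = r − D₁/P = 0.11 − £2,080.00/£31,427.67 = 0.043816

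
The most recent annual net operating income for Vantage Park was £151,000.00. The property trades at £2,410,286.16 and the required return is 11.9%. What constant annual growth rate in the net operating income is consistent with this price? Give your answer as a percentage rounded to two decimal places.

5.30%

P = D₀(1+g)/(r−g) ⇒ P(r−g) = D₀(1+g) ⇒ g(P+D₀) = P·r − D₀
g = (P·r − D₀)/(P + D₀) = (£2,410,286.16×0.119 − £151,000.00) / (£2,410,286.16 + £151,000.00) = 0.053030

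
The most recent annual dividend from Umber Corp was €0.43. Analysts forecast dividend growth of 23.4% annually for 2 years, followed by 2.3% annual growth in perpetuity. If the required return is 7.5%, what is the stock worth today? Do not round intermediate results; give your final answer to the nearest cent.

D_1 = 0.53062
D_2 = 0.65479
Terminal value at year 2: TV = D_2×(1+g_2)/(r−g_2) = 0.66985/0.052 = 12.88164
P_0 = D_1/(1+r)^1 + D_2/(1+r)^2 + TV/(1+r)^2
    = 0.49360 + 0.56661 + 11.14690 = 12.20711

€12.21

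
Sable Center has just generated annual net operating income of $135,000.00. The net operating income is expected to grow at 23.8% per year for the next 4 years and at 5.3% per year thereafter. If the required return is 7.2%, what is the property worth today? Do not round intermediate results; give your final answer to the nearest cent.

D_1 = 167130.00000
D_2 = 206906.94000
D_3 = 256150.79172
D_4 = 317114.68015
Terminal value at year 4: TV = D_4×(1+g_2)/(r−g_2) = 333921.75820/0.019 = 17574829.37880
P_0 = D_1/(1+r)^1 + D_2/(1+r)^2 + D_3/(1+r)^3 + D_4/(1+r)^4 + TV/(1+r)^4
    = 155904.85075 + 180046.83323 + 207927.21972 + 240124.90486 + 13307974.99060 = 14091978.79916

$14091978.80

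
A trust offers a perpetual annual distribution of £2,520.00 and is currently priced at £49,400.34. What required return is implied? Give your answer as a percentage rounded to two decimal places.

5.10%

P = C/r ⇒ r = C/P = £2,520.00/£49,400.34 = 0.051012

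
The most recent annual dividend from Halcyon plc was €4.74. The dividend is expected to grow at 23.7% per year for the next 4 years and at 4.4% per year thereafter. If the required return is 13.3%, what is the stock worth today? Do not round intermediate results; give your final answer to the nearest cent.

D_1 = 5.86338
D_2 = 7.25300
D_3 = 8.97196
D_4 = 11.09832
Terminal value at year 4: TV = D_4×(1+g_2)/(r−g_2) = 11.58664/0.089 = 130.18700
P_0 = D_1/(1+r)^1 + D_2/(1+r)^2 + D_3/(1+r)^3 + D_4/(1+r)^4 + TV/(1+r)^4
    = 5.17509 + 5.65012 + 6.16876 + 6.73500 + 79.00380 = 102.73277

€102.73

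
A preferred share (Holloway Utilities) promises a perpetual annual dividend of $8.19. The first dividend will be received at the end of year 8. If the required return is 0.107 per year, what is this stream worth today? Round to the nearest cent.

$37.57

Value at end of year 7: C / r = $8.19 / 0.107 = $76.5421
Discount to today: PV = $76.5421 / (1 + 0.107)^7 = $76.5421 / 2.037198 = $37.57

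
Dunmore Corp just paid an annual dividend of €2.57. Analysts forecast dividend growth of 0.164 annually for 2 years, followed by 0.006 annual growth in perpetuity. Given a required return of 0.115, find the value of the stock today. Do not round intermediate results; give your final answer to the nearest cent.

€31.33

D_1 = 2.99148
D_2 = 3.48208
Terminal value at year 2: TV = D_2×(1+g_2)/(r−g_2) = 3.50298/0.109 = 32.13739
P_0 = D_1/(1+r)^1 + D_2/(1+r)^2 + TV/(1+r)^2
    = 2.68294 + 2.80085 + 25.85002 = 31.33381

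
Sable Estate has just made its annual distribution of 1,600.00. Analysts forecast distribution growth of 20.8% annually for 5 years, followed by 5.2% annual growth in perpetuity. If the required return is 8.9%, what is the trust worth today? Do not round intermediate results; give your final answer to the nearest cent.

87443.73

D_1 = 1932.80000
D_2 = 2334.82240
D_3 = 2820.46546
D_4 = 3407.12227
D_5 = 4115.80371
Terminal value at year 5: TV = D_5×(1+g_2)/(r−g_2) = 4329.82550/0.037 = 117022.31083
P_0 = D_1/(1+r)^1 + D_2/(1+r)^2 + D_3/(1+r)^3 + D_4/(1+r)^4 + D_5/(1+r)^5 + TV/(1+r)^5
    = 1774.83930 + 1968.78409 + 2183.92212 + 2422.56925 + 2687.29445 + 76406.31789 = 87443.72711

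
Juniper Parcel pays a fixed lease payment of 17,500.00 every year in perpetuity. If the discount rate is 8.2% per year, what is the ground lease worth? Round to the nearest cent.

213414.63

Level perpetuity: PV = C / r = 17,500.00 / 0.082 = 213,414.63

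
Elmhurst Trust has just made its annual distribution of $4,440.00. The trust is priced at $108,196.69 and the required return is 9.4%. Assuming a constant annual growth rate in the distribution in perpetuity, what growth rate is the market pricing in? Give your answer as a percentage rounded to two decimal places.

5.09%

P = D₀(1+g)/(r−g) ⇒ P(r−g) = D₀(1+g) ⇒ g(P+D₀) = P·r − D₀
g = (P·r − D₀)/(P + D₀) = ($108,196.69×0.094 − $4,440.00) / ($108,196.69 + $4,440.00) = 0.050876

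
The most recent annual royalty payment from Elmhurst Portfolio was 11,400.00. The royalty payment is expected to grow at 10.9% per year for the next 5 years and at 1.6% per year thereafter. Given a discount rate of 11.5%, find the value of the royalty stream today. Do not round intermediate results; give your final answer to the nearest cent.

D_1 = 12642.60000
D_2 = 14020.64340
D_3 = 15548.89353
D_4 = 17243.72293
D_5 = 19123.28872
Terminal value at year 5: TV = D_5×(1+g_2)/(r−g_2) = 19429.26134/0.099 = 196255.16509
P_0 = D_1/(1+r)^1 + D_2/(1+r)^2 + D_3/(1+r)^3 + D_4/(1+r)^4 + D_5/(1+r)^5 + TV/(1+r)^5
    = 11338.65471 + 11277.63953 + 11216.95268 + 11156.59239 + 11096.55692 + 113879.81646 = 169966.21268

169966.21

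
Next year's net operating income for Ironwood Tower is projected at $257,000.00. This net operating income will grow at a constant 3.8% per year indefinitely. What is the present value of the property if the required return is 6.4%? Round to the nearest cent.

Growing perpetuity: P = D₁ / (r − g) = $257,000.0000 / (0.064 − 0.038) = $9,884,615.38

$9884615.38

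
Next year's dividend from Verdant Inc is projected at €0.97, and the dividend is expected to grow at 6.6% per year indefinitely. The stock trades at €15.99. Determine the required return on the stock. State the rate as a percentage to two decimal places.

12.67%

P = D₁/(r − g) ⇒ r = D₁/P + g = €0.9700/€15.99 + 0.066 = 0.060663 + 0.066 = 0.126663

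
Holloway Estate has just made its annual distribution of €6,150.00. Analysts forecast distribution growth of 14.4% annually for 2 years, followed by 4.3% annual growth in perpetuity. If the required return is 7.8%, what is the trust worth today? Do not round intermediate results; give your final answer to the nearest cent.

€219850.85

D_1 = 7035.60000
D_2 = 8048.72640
Terminal value at year 2: TV = D_2×(1+g_2)/(r−g_2) = 8394.82164/0.035 = 239852.04672
P_0 = D_1/(1+r)^1 + D_2/(1+r)^2 + TV/(1+r)^2
    = 6526.53061 + 6926.11412 + 206398.20075 = 219850.84548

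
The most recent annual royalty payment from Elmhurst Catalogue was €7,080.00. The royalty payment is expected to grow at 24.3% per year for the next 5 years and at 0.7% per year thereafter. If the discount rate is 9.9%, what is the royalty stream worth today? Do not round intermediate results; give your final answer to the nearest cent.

€195428.62

D_1 = 8800.44000
D_2 = 10938.94692
D_3 = 13597.11102
D_4 = 16901.20900
D_5 = 21008.20279
Terminal value at year 5: TV = D_5×(1+g_2)/(r−g_2) = 21155.26021/0.092 = 229948.48050
P_0 = D_1/(1+r)^1 + D_2/(1+r)^2 + D_3/(1+r)^3 + D_4/(1+r)^4 + D_5/(1+r)^5 + TV/(1+r)^5
    = 8007.67971 + 9056.91163 + 10243.62252 + 11585.82602 + 13103.89603 + 143430.68812 = 195428.62404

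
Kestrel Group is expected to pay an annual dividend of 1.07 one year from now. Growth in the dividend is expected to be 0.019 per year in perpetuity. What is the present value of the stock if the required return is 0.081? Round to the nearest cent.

Growing perpetuity: P = D₁ / (r − g) = 1.0700 / (0.081 − 0.019) = 17.26

17.26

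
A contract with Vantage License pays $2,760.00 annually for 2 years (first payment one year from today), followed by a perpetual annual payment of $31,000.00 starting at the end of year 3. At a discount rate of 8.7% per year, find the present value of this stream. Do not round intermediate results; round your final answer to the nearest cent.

PV of 2-year annuity: $2,760.00 × [1 − (1+0.087)^−2] / 0.087 = 4874.97556
Perpetuity value at year 2: $31,000.00 / 0.087 = 356321.83908
PV of perpetuity: 356321.83908 / (1+0.087)^2 = 301566.67878
Total PV = 4874.97556 + 301566.67878 = 306441.65434

$306441.65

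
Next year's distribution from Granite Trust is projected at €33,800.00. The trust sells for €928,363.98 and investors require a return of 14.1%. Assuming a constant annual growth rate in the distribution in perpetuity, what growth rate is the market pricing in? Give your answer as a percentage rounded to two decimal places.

P = D₁/(r−g) ⇒ g = r − D₁/P = 0.141 − €33,800.00/€928,363.98 = 0.104592

10.46%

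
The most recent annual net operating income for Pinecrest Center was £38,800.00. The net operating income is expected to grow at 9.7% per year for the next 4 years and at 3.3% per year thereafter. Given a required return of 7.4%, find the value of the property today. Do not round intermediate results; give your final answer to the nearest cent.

£1227728.05

D_1 = 42563.60000
D_2 = 46692.26920
D_3 = 51221.41931
D_4 = 56189.89699
Terminal value at year 4: TV = D_4×(1+g_2)/(r−g_2) = 58044.16359/0.041 = 1415711.30698
P_0 = D_1/(1+r)^1 + D_2/(1+r)^2 + D_3/(1+r)^3 + D_4/(1+r)^4 + TV/(1+r)^4
    = 39630.91248 + 40479.61917 + 41346.50114 + 42231.94763 + 1064039.07076 = 1227728.05118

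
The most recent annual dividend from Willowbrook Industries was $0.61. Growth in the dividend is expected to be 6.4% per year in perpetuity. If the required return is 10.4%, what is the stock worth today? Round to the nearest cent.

D₁ = D₀ × (1 + g) = $0.61 × 1.064 = $0.6490
Growing perpetuity: P = D₁ / (r − g) = $0.6490 / (0.104 − 0.064) = $16.23

$16.23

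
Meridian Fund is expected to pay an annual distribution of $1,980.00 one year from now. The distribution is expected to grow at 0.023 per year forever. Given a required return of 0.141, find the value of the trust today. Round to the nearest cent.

Growing perpetuity: P = D₁ / (r − g) = $1,980.0000 / (0.141 − 0.023) = $16,779.66

$16779.66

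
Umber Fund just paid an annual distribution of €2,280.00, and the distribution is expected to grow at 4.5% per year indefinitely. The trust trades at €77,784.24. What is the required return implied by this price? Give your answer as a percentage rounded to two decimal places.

7.56%

D₁ = €2,280.00 × 1.045 = €2,382.6000
P = D₁/(r − g) ⇒ r = D₁/P + g = €2,382.6000/€77,784.24 + 0.045 = 0.030631 + 0.045 = 0.075631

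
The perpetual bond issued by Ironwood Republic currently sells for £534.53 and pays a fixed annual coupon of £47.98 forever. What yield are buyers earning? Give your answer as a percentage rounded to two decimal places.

8.98%

P = C/r ⇒ r = C/P = £47.98/£534.53 = 0.089761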